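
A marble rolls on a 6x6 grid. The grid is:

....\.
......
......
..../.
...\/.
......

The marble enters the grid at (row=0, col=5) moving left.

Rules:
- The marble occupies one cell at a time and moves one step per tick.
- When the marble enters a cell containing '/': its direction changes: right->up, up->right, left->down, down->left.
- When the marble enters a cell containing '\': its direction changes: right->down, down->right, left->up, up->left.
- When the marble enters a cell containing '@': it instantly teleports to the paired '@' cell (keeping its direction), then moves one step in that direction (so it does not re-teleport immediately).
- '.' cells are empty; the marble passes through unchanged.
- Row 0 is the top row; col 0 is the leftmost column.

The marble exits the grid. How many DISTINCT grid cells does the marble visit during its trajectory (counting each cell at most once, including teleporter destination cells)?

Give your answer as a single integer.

Step 1: enter (0,5), '.' pass, move left to (0,4)
Step 2: enter (0,4), '\' deflects left->up, move up to (-1,4)
Step 3: at (-1,4) — EXIT via top edge, pos 4
Distinct cells visited: 2 (path length 2)

Answer: 2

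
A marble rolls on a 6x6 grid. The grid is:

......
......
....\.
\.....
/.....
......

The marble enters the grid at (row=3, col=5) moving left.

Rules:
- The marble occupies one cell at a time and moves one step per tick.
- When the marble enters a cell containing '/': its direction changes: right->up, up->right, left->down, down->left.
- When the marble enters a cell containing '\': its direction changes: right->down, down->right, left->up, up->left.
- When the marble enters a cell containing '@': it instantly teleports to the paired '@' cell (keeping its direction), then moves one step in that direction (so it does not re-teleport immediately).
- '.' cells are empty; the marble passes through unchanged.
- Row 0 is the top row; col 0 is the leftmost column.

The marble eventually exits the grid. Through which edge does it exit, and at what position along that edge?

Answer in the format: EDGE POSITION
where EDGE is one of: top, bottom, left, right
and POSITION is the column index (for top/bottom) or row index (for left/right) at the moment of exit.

Step 1: enter (3,5), '.' pass, move left to (3,4)
Step 2: enter (3,4), '.' pass, move left to (3,3)
Step 3: enter (3,3), '.' pass, move left to (3,2)
Step 4: enter (3,2), '.' pass, move left to (3,1)
Step 5: enter (3,1), '.' pass, move left to (3,0)
Step 6: enter (3,0), '\' deflects left->up, move up to (2,0)
Step 7: enter (2,0), '.' pass, move up to (1,0)
Step 8: enter (1,0), '.' pass, move up to (0,0)
Step 9: enter (0,0), '.' pass, move up to (-1,0)
Step 10: at (-1,0) — EXIT via top edge, pos 0

Answer: top 0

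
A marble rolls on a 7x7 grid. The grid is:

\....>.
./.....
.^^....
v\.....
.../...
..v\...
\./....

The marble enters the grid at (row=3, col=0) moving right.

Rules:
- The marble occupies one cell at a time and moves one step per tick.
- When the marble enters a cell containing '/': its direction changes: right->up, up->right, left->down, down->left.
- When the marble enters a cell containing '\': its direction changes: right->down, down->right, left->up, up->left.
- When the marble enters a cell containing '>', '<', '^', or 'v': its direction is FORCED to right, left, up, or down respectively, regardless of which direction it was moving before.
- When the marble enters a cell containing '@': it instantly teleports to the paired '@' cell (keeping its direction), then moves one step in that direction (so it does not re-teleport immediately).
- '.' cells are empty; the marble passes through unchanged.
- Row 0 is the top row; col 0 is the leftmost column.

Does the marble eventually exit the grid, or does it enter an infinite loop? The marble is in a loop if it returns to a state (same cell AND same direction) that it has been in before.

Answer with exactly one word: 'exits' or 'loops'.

Answer: loops

Derivation:
Step 1: enter (3,0), 'v' forces right->down, move down to (4,0)
Step 2: enter (4,0), '.' pass, move down to (5,0)
Step 3: enter (5,0), '.' pass, move down to (6,0)
Step 4: enter (6,0), '\' deflects down->right, move right to (6,1)
Step 5: enter (6,1), '.' pass, move right to (6,2)
Step 6: enter (6,2), '/' deflects right->up, move up to (5,2)
Step 7: enter (5,2), 'v' forces up->down, move down to (6,2)
Step 8: enter (6,2), '/' deflects down->left, move left to (6,1)
Step 9: enter (6,1), '.' pass, move left to (6,0)
Step 10: enter (6,0), '\' deflects left->up, move up to (5,0)
Step 11: enter (5,0), '.' pass, move up to (4,0)
Step 12: enter (4,0), '.' pass, move up to (3,0)
Step 13: enter (3,0), 'v' forces up->down, move down to (4,0)
Step 14: at (4,0) dir=down — LOOP DETECTED (seen before)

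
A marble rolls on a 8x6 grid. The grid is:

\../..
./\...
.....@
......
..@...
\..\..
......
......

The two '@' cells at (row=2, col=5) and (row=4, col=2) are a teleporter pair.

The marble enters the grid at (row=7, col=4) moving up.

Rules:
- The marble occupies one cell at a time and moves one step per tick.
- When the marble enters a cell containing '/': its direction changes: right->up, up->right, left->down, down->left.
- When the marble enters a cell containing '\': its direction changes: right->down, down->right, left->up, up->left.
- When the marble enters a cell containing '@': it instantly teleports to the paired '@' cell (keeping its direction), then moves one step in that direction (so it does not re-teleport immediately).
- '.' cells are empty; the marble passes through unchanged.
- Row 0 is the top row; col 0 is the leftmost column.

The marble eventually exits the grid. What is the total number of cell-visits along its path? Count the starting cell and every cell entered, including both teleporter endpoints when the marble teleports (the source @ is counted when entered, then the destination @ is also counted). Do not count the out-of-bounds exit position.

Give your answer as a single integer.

Answer: 8

Derivation:
Step 1: enter (7,4), '.' pass, move up to (6,4)
Step 2: enter (6,4), '.' pass, move up to (5,4)
Step 3: enter (5,4), '.' pass, move up to (4,4)
Step 4: enter (4,4), '.' pass, move up to (3,4)
Step 5: enter (3,4), '.' pass, move up to (2,4)
Step 6: enter (2,4), '.' pass, move up to (1,4)
Step 7: enter (1,4), '.' pass, move up to (0,4)
Step 8: enter (0,4), '.' pass, move up to (-1,4)
Step 9: at (-1,4) — EXIT via top edge, pos 4
Path length (cell visits): 8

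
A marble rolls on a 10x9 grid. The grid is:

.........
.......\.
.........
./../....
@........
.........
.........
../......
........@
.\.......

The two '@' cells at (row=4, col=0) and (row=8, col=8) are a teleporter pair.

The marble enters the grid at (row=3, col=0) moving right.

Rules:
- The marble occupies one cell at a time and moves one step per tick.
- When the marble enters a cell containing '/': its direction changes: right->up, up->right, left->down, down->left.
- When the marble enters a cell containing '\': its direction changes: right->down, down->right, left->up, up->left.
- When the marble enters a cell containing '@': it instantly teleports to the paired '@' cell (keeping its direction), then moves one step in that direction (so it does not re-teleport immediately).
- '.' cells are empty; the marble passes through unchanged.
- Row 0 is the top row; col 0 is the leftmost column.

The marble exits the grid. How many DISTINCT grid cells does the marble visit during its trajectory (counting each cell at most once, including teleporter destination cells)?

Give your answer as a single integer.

Step 1: enter (3,0), '.' pass, move right to (3,1)
Step 2: enter (3,1), '/' deflects right->up, move up to (2,1)
Step 3: enter (2,1), '.' pass, move up to (1,1)
Step 4: enter (1,1), '.' pass, move up to (0,1)
Step 5: enter (0,1), '.' pass, move up to (-1,1)
Step 6: at (-1,1) — EXIT via top edge, pos 1
Distinct cells visited: 5 (path length 5)

Answer: 5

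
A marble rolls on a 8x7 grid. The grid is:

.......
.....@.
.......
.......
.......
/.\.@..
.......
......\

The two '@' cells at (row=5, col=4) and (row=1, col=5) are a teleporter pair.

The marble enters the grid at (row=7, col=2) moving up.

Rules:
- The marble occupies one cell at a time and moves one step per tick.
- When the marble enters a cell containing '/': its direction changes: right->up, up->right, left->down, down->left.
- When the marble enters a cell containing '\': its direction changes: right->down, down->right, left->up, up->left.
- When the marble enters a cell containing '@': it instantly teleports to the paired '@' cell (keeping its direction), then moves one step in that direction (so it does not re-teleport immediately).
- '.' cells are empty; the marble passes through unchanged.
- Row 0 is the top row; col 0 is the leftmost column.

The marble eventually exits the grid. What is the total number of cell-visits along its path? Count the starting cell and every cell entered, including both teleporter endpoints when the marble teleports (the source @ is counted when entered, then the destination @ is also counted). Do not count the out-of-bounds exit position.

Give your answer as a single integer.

Answer: 7

Derivation:
Step 1: enter (7,2), '.' pass, move up to (6,2)
Step 2: enter (6,2), '.' pass, move up to (5,2)
Step 3: enter (5,2), '\' deflects up->left, move left to (5,1)
Step 4: enter (5,1), '.' pass, move left to (5,0)
Step 5: enter (5,0), '/' deflects left->down, move down to (6,0)
Step 6: enter (6,0), '.' pass, move down to (7,0)
Step 7: enter (7,0), '.' pass, move down to (8,0)
Step 8: at (8,0) — EXIT via bottom edge, pos 0
Path length (cell visits): 7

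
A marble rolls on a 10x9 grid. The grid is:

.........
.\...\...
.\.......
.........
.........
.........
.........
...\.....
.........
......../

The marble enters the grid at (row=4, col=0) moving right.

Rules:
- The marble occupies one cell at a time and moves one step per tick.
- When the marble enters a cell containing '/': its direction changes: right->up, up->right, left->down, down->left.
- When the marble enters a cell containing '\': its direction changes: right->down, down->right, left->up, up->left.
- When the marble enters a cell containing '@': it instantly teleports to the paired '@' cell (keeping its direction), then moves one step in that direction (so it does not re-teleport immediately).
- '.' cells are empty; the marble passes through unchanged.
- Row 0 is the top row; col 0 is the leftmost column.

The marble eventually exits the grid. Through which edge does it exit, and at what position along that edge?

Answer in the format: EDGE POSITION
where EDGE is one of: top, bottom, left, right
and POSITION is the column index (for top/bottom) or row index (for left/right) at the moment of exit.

Answer: right 4

Derivation:
Step 1: enter (4,0), '.' pass, move right to (4,1)
Step 2: enter (4,1), '.' pass, move right to (4,2)
Step 3: enter (4,2), '.' pass, move right to (4,3)
Step 4: enter (4,3), '.' pass, move right to (4,4)
Step 5: enter (4,4), '.' pass, move right to (4,5)
Step 6: enter (4,5), '.' pass, move right to (4,6)
Step 7: enter (4,6), '.' pass, move right to (4,7)
Step 8: enter (4,7), '.' pass, move right to (4,8)
Step 9: enter (4,8), '.' pass, move right to (4,9)
Step 10: at (4,9) — EXIT via right edge, pos 4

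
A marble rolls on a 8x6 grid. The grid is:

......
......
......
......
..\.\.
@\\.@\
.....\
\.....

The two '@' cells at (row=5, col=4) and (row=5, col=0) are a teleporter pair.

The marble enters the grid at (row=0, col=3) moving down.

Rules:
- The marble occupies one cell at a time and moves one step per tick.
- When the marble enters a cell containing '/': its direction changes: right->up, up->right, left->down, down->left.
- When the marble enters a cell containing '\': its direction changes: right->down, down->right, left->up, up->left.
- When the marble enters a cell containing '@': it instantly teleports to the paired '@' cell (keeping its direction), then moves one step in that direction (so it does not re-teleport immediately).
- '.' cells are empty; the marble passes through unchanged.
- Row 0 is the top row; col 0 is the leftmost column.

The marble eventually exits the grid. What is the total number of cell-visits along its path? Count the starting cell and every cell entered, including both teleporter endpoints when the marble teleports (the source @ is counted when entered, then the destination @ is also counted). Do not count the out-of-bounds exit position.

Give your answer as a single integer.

Step 1: enter (0,3), '.' pass, move down to (1,3)
Step 2: enter (1,3), '.' pass, move down to (2,3)
Step 3: enter (2,3), '.' pass, move down to (3,3)
Step 4: enter (3,3), '.' pass, move down to (4,3)
Step 5: enter (4,3), '.' pass, move down to (5,3)
Step 6: enter (5,3), '.' pass, move down to (6,3)
Step 7: enter (6,3), '.' pass, move down to (7,3)
Step 8: enter (7,3), '.' pass, move down to (8,3)
Step 9: at (8,3) — EXIT via bottom edge, pos 3
Path length (cell visits): 8

Answer: 8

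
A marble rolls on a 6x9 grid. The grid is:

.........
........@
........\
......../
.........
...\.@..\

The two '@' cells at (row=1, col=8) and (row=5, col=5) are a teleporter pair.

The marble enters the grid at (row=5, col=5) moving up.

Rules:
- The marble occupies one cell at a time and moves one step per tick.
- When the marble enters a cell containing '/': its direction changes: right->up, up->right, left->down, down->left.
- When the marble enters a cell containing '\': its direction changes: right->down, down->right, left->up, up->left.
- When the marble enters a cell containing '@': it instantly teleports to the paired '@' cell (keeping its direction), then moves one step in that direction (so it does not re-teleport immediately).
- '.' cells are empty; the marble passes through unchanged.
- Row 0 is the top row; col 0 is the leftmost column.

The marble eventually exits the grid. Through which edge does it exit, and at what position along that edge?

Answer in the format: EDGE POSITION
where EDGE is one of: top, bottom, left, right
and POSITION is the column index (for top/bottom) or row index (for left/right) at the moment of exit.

Answer: top 8

Derivation:
Step 1: enter (5,5), '@' teleport (5,5)->(1,8), also enter (1,8), move up to (0,8)
Step 2: enter (0,8), '.' pass, move up to (-1,8)
Step 3: at (-1,8) — EXIT via top edge, pos 8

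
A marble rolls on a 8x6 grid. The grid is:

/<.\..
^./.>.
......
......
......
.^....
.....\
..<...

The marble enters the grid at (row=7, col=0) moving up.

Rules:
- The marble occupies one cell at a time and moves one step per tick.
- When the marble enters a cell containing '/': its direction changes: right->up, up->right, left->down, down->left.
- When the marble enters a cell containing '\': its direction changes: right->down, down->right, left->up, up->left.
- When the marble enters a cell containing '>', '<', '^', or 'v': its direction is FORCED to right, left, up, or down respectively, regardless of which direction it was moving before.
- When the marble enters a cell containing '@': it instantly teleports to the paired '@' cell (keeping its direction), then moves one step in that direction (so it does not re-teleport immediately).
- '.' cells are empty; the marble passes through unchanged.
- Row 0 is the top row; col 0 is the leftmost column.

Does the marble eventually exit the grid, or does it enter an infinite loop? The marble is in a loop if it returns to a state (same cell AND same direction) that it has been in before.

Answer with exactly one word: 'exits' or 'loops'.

Step 1: enter (7,0), '.' pass, move up to (6,0)
Step 2: enter (6,0), '.' pass, move up to (5,0)
Step 3: enter (5,0), '.' pass, move up to (4,0)
Step 4: enter (4,0), '.' pass, move up to (3,0)
Step 5: enter (3,0), '.' pass, move up to (2,0)
Step 6: enter (2,0), '.' pass, move up to (1,0)
Step 7: enter (1,0), '^' forces up->up, move up to (0,0)
Step 8: enter (0,0), '/' deflects up->right, move right to (0,1)
Step 9: enter (0,1), '<' forces right->left, move left to (0,0)
Step 10: enter (0,0), '/' deflects left->down, move down to (1,0)
Step 11: enter (1,0), '^' forces down->up, move up to (0,0)
Step 12: at (0,0) dir=up — LOOP DETECTED (seen before)

Answer: loops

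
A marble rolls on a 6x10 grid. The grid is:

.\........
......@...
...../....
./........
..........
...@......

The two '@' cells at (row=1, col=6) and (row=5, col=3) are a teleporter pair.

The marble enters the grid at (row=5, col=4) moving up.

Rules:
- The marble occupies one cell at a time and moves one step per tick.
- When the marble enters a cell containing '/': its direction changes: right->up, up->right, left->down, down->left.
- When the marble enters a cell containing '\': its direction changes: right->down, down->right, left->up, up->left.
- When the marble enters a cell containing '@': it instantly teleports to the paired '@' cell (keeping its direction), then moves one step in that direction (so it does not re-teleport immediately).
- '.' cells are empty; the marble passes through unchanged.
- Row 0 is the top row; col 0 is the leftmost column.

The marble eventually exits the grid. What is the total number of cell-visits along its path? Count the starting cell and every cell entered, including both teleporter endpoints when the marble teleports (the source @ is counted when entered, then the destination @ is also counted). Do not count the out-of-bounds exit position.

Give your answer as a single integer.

Step 1: enter (5,4), '.' pass, move up to (4,4)
Step 2: enter (4,4), '.' pass, move up to (3,4)
Step 3: enter (3,4), '.' pass, move up to (2,4)
Step 4: enter (2,4), '.' pass, move up to (1,4)
Step 5: enter (1,4), '.' pass, move up to (0,4)
Step 6: enter (0,4), '.' pass, move up to (-1,4)
Step 7: at (-1,4) — EXIT via top edge, pos 4
Path length (cell visits): 6

Answer: 6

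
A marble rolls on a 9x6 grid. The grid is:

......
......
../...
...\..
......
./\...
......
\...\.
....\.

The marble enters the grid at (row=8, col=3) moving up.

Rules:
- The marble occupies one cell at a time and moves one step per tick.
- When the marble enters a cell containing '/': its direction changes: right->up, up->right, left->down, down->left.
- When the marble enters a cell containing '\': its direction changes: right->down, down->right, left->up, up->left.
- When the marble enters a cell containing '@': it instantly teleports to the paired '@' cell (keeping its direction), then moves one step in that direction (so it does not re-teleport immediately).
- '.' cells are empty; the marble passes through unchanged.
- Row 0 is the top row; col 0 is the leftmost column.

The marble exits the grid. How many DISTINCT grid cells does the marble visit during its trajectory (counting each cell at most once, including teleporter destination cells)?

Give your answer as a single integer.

Step 1: enter (8,3), '.' pass, move up to (7,3)
Step 2: enter (7,3), '.' pass, move up to (6,3)
Step 3: enter (6,3), '.' pass, move up to (5,3)
Step 4: enter (5,3), '.' pass, move up to (4,3)
Step 5: enter (4,3), '.' pass, move up to (3,3)
Step 6: enter (3,3), '\' deflects up->left, move left to (3,2)
Step 7: enter (3,2), '.' pass, move left to (3,1)
Step 8: enter (3,1), '.' pass, move left to (3,0)
Step 9: enter (3,0), '.' pass, move left to (3,-1)
Step 10: at (3,-1) — EXIT via left edge, pos 3
Distinct cells visited: 9 (path length 9)

Answer: 9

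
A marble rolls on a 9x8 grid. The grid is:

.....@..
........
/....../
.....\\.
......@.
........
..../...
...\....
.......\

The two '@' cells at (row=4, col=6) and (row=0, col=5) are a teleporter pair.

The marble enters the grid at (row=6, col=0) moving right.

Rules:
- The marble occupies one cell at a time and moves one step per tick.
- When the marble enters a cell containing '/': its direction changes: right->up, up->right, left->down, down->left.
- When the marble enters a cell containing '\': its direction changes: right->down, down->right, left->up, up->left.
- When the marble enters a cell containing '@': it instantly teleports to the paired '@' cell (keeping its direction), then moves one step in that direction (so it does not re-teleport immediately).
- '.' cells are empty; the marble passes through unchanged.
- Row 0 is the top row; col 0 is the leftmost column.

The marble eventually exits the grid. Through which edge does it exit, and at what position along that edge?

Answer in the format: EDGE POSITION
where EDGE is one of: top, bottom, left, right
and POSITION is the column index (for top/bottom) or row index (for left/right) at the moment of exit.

Step 1: enter (6,0), '.' pass, move right to (6,1)
Step 2: enter (6,1), '.' pass, move right to (6,2)
Step 3: enter (6,2), '.' pass, move right to (6,3)
Step 4: enter (6,3), '.' pass, move right to (6,4)
Step 5: enter (6,4), '/' deflects right->up, move up to (5,4)
Step 6: enter (5,4), '.' pass, move up to (4,4)
Step 7: enter (4,4), '.' pass, move up to (3,4)
Step 8: enter (3,4), '.' pass, move up to (2,4)
Step 9: enter (2,4), '.' pass, move up to (1,4)
Step 10: enter (1,4), '.' pass, move up to (0,4)
Step 11: enter (0,4), '.' pass, move up to (-1,4)
Step 12: at (-1,4) — EXIT via top edge, pos 4

Answer: top 4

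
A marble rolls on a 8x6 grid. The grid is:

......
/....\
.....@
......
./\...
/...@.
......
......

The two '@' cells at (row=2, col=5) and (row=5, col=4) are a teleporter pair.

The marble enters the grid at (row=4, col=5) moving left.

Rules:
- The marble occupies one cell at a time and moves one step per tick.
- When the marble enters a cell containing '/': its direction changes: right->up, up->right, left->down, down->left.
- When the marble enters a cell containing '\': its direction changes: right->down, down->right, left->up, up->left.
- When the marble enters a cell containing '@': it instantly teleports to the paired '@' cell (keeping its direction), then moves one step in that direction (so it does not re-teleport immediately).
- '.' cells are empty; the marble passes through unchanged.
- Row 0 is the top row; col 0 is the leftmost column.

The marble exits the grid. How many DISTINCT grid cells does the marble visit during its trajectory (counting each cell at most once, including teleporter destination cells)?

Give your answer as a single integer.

Answer: 8

Derivation:
Step 1: enter (4,5), '.' pass, move left to (4,4)
Step 2: enter (4,4), '.' pass, move left to (4,3)
Step 3: enter (4,3), '.' pass, move left to (4,2)
Step 4: enter (4,2), '\' deflects left->up, move up to (3,2)
Step 5: enter (3,2), '.' pass, move up to (2,2)
Step 6: enter (2,2), '.' pass, move up to (1,2)
Step 7: enter (1,2), '.' pass, move up to (0,2)
Step 8: enter (0,2), '.' pass, move up to (-1,2)
Step 9: at (-1,2) — EXIT via top edge, pos 2
Distinct cells visited: 8 (path length 8)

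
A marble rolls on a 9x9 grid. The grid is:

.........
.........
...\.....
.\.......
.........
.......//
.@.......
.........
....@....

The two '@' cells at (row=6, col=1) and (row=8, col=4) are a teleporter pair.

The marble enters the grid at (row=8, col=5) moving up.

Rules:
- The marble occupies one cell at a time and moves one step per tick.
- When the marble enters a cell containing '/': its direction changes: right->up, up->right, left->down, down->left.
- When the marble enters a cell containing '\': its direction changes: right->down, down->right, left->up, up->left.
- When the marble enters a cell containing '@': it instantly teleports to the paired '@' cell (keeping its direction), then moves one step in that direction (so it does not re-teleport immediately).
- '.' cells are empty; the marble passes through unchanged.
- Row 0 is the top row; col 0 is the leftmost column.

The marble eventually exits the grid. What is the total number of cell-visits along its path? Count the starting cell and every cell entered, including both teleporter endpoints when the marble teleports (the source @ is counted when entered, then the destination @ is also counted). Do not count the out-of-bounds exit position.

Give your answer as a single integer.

Answer: 9

Derivation:
Step 1: enter (8,5), '.' pass, move up to (7,5)
Step 2: enter (7,5), '.' pass, move up to (6,5)
Step 3: enter (6,5), '.' pass, move up to (5,5)
Step 4: enter (5,5), '.' pass, move up to (4,5)
Step 5: enter (4,5), '.' pass, move up to (3,5)
Step 6: enter (3,5), '.' pass, move up to (2,5)
Step 7: enter (2,5), '.' pass, move up to (1,5)
Step 8: enter (1,5), '.' pass, move up to (0,5)
Step 9: enter (0,5), '.' pass, move up to (-1,5)
Step 10: at (-1,5) — EXIT via top edge, pos 5
Path length (cell visits): 9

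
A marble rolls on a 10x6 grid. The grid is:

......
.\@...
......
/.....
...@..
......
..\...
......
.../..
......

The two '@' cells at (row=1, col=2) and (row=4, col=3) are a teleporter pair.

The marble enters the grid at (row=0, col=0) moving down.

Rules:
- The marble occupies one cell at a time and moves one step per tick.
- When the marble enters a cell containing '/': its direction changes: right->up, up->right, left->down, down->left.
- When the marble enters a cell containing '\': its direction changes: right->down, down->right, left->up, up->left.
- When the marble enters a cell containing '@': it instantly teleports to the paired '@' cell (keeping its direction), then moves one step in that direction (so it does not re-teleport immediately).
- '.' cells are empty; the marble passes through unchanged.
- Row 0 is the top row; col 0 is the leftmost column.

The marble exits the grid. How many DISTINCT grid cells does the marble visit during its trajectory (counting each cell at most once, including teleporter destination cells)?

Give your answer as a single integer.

Answer: 4

Derivation:
Step 1: enter (0,0), '.' pass, move down to (1,0)
Step 2: enter (1,0), '.' pass, move down to (2,0)
Step 3: enter (2,0), '.' pass, move down to (3,0)
Step 4: enter (3,0), '/' deflects down->left, move left to (3,-1)
Step 5: at (3,-1) — EXIT via left edge, pos 3
Distinct cells visited: 4 (path length 4)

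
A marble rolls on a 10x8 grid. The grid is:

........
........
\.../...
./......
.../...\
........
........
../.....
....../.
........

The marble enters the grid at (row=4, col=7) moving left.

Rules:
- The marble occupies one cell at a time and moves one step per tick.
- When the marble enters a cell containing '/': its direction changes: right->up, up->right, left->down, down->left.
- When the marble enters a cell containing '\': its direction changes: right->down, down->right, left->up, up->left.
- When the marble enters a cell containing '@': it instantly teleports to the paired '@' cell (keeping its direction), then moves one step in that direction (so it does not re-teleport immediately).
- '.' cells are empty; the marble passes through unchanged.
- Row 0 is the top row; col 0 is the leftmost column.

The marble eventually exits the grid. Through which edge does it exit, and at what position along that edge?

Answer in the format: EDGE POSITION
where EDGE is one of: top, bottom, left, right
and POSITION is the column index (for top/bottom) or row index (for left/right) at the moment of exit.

Step 1: enter (4,7), '\' deflects left->up, move up to (3,7)
Step 2: enter (3,7), '.' pass, move up to (2,7)
Step 3: enter (2,7), '.' pass, move up to (1,7)
Step 4: enter (1,7), '.' pass, move up to (0,7)
Step 5: enter (0,7), '.' pass, move up to (-1,7)
Step 6: at (-1,7) — EXIT via top edge, pos 7

Answer: top 7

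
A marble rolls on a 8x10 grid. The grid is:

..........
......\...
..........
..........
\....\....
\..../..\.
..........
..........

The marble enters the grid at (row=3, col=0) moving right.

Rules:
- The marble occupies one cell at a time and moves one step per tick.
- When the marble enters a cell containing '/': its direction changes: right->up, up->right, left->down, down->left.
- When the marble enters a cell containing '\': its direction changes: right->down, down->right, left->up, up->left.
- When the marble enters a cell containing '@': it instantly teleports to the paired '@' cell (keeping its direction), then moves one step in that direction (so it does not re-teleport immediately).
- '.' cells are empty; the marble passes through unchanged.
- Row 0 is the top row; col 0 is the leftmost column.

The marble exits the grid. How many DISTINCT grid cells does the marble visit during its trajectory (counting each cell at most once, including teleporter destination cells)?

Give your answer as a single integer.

Answer: 10

Derivation:
Step 1: enter (3,0), '.' pass, move right to (3,1)
Step 2: enter (3,1), '.' pass, move right to (3,2)
Step 3: enter (3,2), '.' pass, move right to (3,3)
Step 4: enter (3,3), '.' pass, move right to (3,4)
Step 5: enter (3,4), '.' pass, move right to (3,5)
Step 6: enter (3,5), '.' pass, move right to (3,6)
Step 7: enter (3,6), '.' pass, move right to (3,7)
Step 8: enter (3,7), '.' pass, move right to (3,8)
Step 9: enter (3,8), '.' pass, move right to (3,9)
Step 10: enter (3,9), '.' pass, move right to (3,10)
Step 11: at (3,10) — EXIT via right edge, pos 3
Distinct cells visited: 10 (path length 10)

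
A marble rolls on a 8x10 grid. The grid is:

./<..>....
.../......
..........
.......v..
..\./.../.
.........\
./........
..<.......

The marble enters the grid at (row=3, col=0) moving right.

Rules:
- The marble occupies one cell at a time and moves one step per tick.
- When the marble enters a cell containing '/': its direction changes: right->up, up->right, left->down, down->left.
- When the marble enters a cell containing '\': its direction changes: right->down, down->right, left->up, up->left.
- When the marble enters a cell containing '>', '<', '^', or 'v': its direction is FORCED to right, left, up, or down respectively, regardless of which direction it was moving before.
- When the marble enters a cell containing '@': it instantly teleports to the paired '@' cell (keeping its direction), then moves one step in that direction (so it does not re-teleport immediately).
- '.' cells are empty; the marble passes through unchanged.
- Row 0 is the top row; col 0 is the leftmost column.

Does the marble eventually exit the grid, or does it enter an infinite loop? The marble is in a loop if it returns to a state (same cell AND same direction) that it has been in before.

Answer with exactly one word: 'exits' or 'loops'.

Answer: exits

Derivation:
Step 1: enter (3,0), '.' pass, move right to (3,1)
Step 2: enter (3,1), '.' pass, move right to (3,2)
Step 3: enter (3,2), '.' pass, move right to (3,3)
Step 4: enter (3,3), '.' pass, move right to (3,4)
Step 5: enter (3,4), '.' pass, move right to (3,5)
Step 6: enter (3,5), '.' pass, move right to (3,6)
Step 7: enter (3,6), '.' pass, move right to (3,7)
Step 8: enter (3,7), 'v' forces right->down, move down to (4,7)
Step 9: enter (4,7), '.' pass, move down to (5,7)
Step 10: enter (5,7), '.' pass, move down to (6,7)
Step 11: enter (6,7), '.' pass, move down to (7,7)
Step 12: enter (7,7), '.' pass, move down to (8,7)
Step 13: at (8,7) — EXIT via bottom edge, pos 7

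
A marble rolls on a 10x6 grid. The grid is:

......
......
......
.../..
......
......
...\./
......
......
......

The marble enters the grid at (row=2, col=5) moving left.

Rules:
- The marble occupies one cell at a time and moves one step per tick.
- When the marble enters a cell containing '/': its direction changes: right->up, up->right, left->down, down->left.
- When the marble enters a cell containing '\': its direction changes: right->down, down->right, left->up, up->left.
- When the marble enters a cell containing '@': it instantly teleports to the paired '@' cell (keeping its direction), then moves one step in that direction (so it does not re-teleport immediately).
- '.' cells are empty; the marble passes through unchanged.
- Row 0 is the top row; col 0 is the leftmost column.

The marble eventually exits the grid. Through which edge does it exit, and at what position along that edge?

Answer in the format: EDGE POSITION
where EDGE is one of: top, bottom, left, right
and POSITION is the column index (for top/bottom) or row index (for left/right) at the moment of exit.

Step 1: enter (2,5), '.' pass, move left to (2,4)
Step 2: enter (2,4), '.' pass, move left to (2,3)
Step 3: enter (2,3), '.' pass, move left to (2,2)
Step 4: enter (2,2), '.' pass, move left to (2,1)
Step 5: enter (2,1), '.' pass, move left to (2,0)
Step 6: enter (2,0), '.' pass, move left to (2,-1)
Step 7: at (2,-1) — EXIT via left edge, pos 2

Answer: left 2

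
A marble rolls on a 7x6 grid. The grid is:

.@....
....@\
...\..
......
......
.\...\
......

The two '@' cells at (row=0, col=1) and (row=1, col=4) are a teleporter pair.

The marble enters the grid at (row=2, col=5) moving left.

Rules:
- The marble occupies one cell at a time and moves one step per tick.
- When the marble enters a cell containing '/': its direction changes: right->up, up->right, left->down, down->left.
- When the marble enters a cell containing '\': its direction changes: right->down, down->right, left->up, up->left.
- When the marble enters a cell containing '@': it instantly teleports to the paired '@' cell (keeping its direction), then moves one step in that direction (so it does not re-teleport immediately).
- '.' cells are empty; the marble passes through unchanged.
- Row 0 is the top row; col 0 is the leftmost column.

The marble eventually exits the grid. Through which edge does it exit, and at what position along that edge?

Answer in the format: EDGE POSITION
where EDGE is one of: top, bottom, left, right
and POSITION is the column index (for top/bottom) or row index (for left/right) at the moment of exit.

Step 1: enter (2,5), '.' pass, move left to (2,4)
Step 2: enter (2,4), '.' pass, move left to (2,3)
Step 3: enter (2,3), '\' deflects left->up, move up to (1,3)
Step 4: enter (1,3), '.' pass, move up to (0,3)
Step 5: enter (0,3), '.' pass, move up to (-1,3)
Step 6: at (-1,3) — EXIT via top edge, pos 3

Answer: top 3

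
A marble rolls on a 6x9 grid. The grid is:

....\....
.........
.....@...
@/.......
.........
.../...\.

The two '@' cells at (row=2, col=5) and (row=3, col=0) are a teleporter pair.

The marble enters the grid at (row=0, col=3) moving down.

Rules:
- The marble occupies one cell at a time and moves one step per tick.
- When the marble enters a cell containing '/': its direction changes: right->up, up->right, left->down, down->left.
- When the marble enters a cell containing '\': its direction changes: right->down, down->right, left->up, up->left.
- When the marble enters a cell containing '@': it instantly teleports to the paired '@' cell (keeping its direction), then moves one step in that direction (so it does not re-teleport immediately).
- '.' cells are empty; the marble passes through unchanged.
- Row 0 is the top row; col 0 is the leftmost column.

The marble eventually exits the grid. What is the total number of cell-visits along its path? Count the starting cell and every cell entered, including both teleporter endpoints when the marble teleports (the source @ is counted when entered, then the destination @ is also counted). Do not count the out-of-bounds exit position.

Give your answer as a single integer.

Step 1: enter (0,3), '.' pass, move down to (1,3)
Step 2: enter (1,3), '.' pass, move down to (2,3)
Step 3: enter (2,3), '.' pass, move down to (3,3)
Step 4: enter (3,3), '.' pass, move down to (4,3)
Step 5: enter (4,3), '.' pass, move down to (5,3)
Step 6: enter (5,3), '/' deflects down->left, move left to (5,2)
Step 7: enter (5,2), '.' pass, move left to (5,1)
Step 8: enter (5,1), '.' pass, move left to (5,0)
Step 9: enter (5,0), '.' pass, move left to (5,-1)
Step 10: at (5,-1) — EXIT via left edge, pos 5
Path length (cell visits): 9

Answer: 9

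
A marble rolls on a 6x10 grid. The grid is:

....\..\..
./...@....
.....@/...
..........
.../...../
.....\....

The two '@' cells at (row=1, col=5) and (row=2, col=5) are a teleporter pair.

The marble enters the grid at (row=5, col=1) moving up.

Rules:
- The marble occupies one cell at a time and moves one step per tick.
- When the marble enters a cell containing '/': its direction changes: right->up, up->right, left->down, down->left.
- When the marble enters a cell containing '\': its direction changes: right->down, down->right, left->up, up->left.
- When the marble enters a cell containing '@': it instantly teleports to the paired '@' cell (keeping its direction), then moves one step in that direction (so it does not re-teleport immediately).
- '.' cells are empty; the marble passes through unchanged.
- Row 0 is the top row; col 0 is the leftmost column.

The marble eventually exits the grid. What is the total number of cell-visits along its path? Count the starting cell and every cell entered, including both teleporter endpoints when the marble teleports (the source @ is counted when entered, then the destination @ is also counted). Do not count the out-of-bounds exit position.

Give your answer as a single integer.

Step 1: enter (5,1), '.' pass, move up to (4,1)
Step 2: enter (4,1), '.' pass, move up to (3,1)
Step 3: enter (3,1), '.' pass, move up to (2,1)
Step 4: enter (2,1), '.' pass, move up to (1,1)
Step 5: enter (1,1), '/' deflects up->right, move right to (1,2)
Step 6: enter (1,2), '.' pass, move right to (1,3)
Step 7: enter (1,3), '.' pass, move right to (1,4)
Step 8: enter (1,4), '.' pass, move right to (1,5)
Step 9: enter (1,5), '@' teleport (1,5)->(2,5), also enter (2,5), move right to (2,6)
Step 10: enter (2,6), '/' deflects right->up, move up to (1,6)
Step 11: enter (1,6), '.' pass, move up to (0,6)
Step 12: enter (0,6), '.' pass, move up to (-1,6)
Step 13: at (-1,6) — EXIT via top edge, pos 6
Path length (cell visits): 13

Answer: 13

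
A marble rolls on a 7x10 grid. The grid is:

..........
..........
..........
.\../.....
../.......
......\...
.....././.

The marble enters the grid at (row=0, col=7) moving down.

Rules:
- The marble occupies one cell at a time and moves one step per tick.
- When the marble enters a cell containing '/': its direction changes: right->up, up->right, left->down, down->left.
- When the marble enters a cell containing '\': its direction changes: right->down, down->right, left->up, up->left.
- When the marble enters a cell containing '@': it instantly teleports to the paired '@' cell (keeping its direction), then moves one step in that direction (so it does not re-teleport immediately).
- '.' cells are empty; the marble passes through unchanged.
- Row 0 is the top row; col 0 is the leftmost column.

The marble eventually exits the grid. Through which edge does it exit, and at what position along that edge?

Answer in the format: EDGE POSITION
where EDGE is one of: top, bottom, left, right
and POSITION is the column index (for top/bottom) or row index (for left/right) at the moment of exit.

Answer: bottom 7

Derivation:
Step 1: enter (0,7), '.' pass, move down to (1,7)
Step 2: enter (1,7), '.' pass, move down to (2,7)
Step 3: enter (2,7), '.' pass, move down to (3,7)
Step 4: enter (3,7), '.' pass, move down to (4,7)
Step 5: enter (4,7), '.' pass, move down to (5,7)
Step 6: enter (5,7), '.' pass, move down to (6,7)
Step 7: enter (6,7), '.' pass, move down to (7,7)
Step 8: at (7,7) — EXIT via bottom edge, pos 7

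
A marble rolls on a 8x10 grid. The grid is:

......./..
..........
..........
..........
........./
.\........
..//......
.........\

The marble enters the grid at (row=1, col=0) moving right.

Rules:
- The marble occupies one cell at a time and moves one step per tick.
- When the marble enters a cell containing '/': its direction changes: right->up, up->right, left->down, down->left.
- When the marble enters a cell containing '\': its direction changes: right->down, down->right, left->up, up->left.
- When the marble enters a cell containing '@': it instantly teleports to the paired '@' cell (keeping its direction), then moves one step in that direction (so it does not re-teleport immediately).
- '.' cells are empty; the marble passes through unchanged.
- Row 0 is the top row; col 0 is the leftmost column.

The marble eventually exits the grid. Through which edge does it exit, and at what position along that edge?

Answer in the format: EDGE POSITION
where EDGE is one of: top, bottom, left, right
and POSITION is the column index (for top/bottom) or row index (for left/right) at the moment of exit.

Answer: right 1

Derivation:
Step 1: enter (1,0), '.' pass, move right to (1,1)
Step 2: enter (1,1), '.' pass, move right to (1,2)
Step 3: enter (1,2), '.' pass, move right to (1,3)
Step 4: enter (1,3), '.' pass, move right to (1,4)
Step 5: enter (1,4), '.' pass, move right to (1,5)
Step 6: enter (1,5), '.' pass, move right to (1,6)
Step 7: enter (1,6), '.' pass, move right to (1,7)
Step 8: enter (1,7), '.' pass, move right to (1,8)
Step 9: enter (1,8), '.' pass, move right to (1,9)
Step 10: enter (1,9), '.' pass, move right to (1,10)
Step 11: at (1,10) — EXIT via right edge, pos 1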